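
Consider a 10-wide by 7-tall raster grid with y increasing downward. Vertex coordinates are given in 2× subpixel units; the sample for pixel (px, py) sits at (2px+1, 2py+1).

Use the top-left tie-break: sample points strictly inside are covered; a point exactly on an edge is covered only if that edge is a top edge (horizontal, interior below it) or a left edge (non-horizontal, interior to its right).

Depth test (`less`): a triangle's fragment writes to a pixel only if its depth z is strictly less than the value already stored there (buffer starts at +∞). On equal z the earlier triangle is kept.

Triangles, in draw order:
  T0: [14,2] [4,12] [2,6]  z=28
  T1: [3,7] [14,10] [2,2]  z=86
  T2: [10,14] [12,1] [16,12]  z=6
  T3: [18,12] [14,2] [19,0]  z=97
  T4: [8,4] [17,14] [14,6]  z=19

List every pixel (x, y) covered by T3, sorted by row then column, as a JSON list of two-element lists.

T0:
  2·area = 80
  edge (14, 2)→(4, 12): d=(-10,10) right/bottom  bias=-1
  edge (4, 12)→(2, 6): d=(-2,-6) top-left  bias=+0
  edge (2, 6)→(14, 2): d=(12,-4) top-left  bias=+0
    (7,0)@(15, 1): e=[0,88,-8] → ·  [on edge]
    (8,0)@(17, 1): e=[-20,100,0] → ·  [on edge]
    (0,1)@(1, 3): e=[120,0,-40] → ·  [on edge]
    (5,1)@(11, 3): e=[20,60,0] → #  [on edge]
    (6,1)@(13, 3): e=[0,72,8] → ·  [on edge]
    (2,2)@(5, 5): e=[60,20,0] → #  [on edge]
    (3,2)@(7, 5): e=[40,32,8] → #
    (4,2)@(9, 5): e=[20,44,16] → #
    (5,2)@(11, 5): e=[0,56,24] → ·  [on edge]
    (1,3)@(3, 7): e=[60,4,16] → #
    (4,3)@(9, 7): e=[0,40,40] → ·  [on edge]
    (1,4)@(3, 9): e=[40,0,40] → #  [on edge]
    (3,4)@(7, 9): e=[0,24,56] → ·  [on edge]
    (2,5)@(5, 11): e=[0,8,72] → ·  [on edge]
    (1,6)@(3, 13): e=[0,-8,88] → ·  [on edge]
  covered (9 px):
    · · · · · · · · · ·
    · · · · · # · · · ·
    · · # # # · · · · ·
    · # # # · · · · · ·
    · # # · · · · · · ·
    · · · · · · · · · ·
    · · · · · · · · · ·
T1:
  2·area = 52  (B↔C swapped to make it positive)
  edge (3, 7)→(2, 2): d=(-1,-5) top-left  bias=+0
  edge (2, 2)→(14, 10): d=(12,8) right/bottom  bias=-1
  edge (14, 10)→(3, 7): d=(-11,-3) top-left  bias=+0
    (1,1)@(3, 3): e=[4,4,44] → #
    (2,1)@(5, 3): e=[14,-12,50] → ·
    (1,2)@(3, 5): e=[2,28,22] → #
    (2,2)@(5, 5): e=[12,12,28] → #
    (3,2)@(7, 5): e=[22,-4,34] → ·
    (1,3)@(3, 7): e=[0,52,0] → #  [on edge]
    (3,3)@(7, 7): e=[20,20,12] → #
    (4,3)@(9, 7): e=[30,4,18] → #
    (5,3)@(11, 7): e=[40,-12,24] → ·
    (1,4)@(3, 9): e=[-2,76,-22] → ·
    (2,4)@(5, 9): e=[8,60,-16] → ·
    (3,4)@(7, 9): e=[18,44,-10] → ·
  covered (8 px):
    · · · · · · · · · ·
    · # · · · · · · · ·
    · # # · · · · · · ·
    · # # # # · · · · ·
    · · · · · # · · · ·
    · · · · · · · · · ·
    · · · · · · · · · ·
T2:
  2·area = 74
  edge (10, 14)→(12, 1): d=(2,-13) top-left  bias=+0
  edge (12, 1)→(16, 12): d=(4,11) right/bottom  bias=-1
  edge (16, 12)→(10, 14): d=(-6,2) right/bottom  bias=-1
    (6,2)@(13, 5): e=[21,5,48] → #
    (7,2)@(15, 5): e=[47,-17,44] → ·
    (6,3)@(13, 7): e=[25,13,36] → #
    (7,3)@(15, 7): e=[51,-9,32] → ·
    (5,4)@(11, 9): e=[3,43,28] → #
    (7,4)@(15, 9): e=[55,-1,20] → ·
    (5,5)@(11, 11): e=[7,51,16] → #
    (7,5)@(15, 11): e=[59,7,8] → #
    (8,5)@(17, 11): e=[85,-15,4] → ·
    (9,5)@(19, 11): e=[111,-37,0] → ·  [on edge]
    (5,6)@(11, 13): e=[11,59,4] → #
    (6,6)@(13, 13): e=[37,37,0] → ·  [on edge]
  covered (8 px):
    · · · · · · · · · ·
    · · · · · · · · · ·
    · · · · · · # · · ·
    · · · · · · # · · ·
    · · · · · # # · · ·
    · · · · · # # # · ·
    · · · · · # · · · ·
T3:
  2·area = 58
  edge (18, 12)→(14, 2): d=(-4,-10) top-left  bias=+0
  edge (14, 2)→(19, 0): d=(5,-2) top-left  bias=+0
  edge (19, 0)→(18, 12): d=(-1,12) right/bottom  bias=-1
    (8,0)@(17, 1): e=[34,1,23] → #
    (9,0)@(19, 1): e=[54,5,-1] → ·
    (7,1)@(15, 3): e=[6,7,45] → #
    (9,1)@(19, 3): e=[46,15,-3] → ·
    (7,2)@(15, 5): e=[-2,17,43] → ·
    (8,2)@(17, 5): e=[18,21,19] → #
    (9,2)@(19, 5): e=[38,25,-5] → ·
    (8,3)@(17, 7): e=[10,31,17] → #
    (9,3)@(19, 7): e=[30,35,-7] → ·
    (8,4)@(17, 9): e=[2,41,15] → #
    (9,4)@(19, 9): e=[22,45,-9] → ·
    (8,5)@(17, 11): e=[-6,51,13] → ·
  covered (6 px):
    · · · · · · · · # ·
    · · · · · · · # # ·
    · · · · · · · · # ·
    · · · · · · · · # ·
    · · · · · · · · # ·
    · · · · · · · · · ·
    · · · · · · · · · ·
T4:
  2·area = 42  (B↔C swapped to make it positive)
  edge (8, 4)→(14, 6): d=(6,2) right/bottom  bias=-1
  edge (14, 6)→(17, 14): d=(3,8) right/bottom  bias=-1
  edge (17, 14)→(8, 4): d=(-9,-10) top-left  bias=+0
    (2,1)@(5, 3): e=[0,63,-21] → ·  [on edge]
    (4,2)@(9, 5): e=[4,37,1] → #
    (5,2)@(11, 5): e=[0,21,21] → ·  [on edge]
    (4,3)@(9, 7): e=[16,43,-17] → ·
    (5,3)@(11, 7): e=[12,27,3] → #
    (6,3)@(13, 7): e=[8,11,23] → #
    (7,3)@(15, 7): e=[4,-5,43] → ·
    (8,3)@(17, 7): e=[0,-21,63] → ·  [on edge]
    (5,4)@(11, 9): e=[24,33,-15] → ·
    (6,4)@(13, 9): e=[20,17,5] → #
    (7,4)@(15, 9): e=[16,1,25] → #
    (8,4)@(17, 9): e=[12,-15,45] → ·
  covered (6 px):
    · · · · · · · · · ·
    · · · · · · · · · ·
    · · · · # · · · · ·
    · · · · · # # · · ·
    · · · · · · # # · ·
    · · · · · · · # · ·
    · · · · · · · · · ·

Result: [[8,0],[7,1],[8,1],[8,2],[8,3],[8,4]]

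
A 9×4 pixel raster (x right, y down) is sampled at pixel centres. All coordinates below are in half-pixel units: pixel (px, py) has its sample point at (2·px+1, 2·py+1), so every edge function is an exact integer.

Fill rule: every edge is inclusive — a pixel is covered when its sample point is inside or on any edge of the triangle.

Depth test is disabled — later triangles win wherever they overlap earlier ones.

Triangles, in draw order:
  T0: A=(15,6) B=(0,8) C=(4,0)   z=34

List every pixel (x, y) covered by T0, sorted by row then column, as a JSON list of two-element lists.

T0:
  2·area = 112
  edge (15, 6)→(0, 8): d=(-15,2) inclusive
  edge (0, 8)→(4, 0): d=(4,-8) inclusive
  edge (4, 0)→(15, 6): d=(11,6) inclusive
    (2,0)@(5, 1): e=[95,12,5] → X
    (3,0)@(7, 1): e=[91,28,-7] → .
    (1,1)@(3, 3): e=[69,4,39] → X
    (3,1)@(7, 3): e=[61,36,15] → X
    (4,1)@(9, 3): e=[57,52,3] → X
    (5,1)@(11, 3): e=[53,68,-9] → .
    (1,2)@(3, 5): e=[39,12,61] → X
    (5,2)@(11, 5): e=[23,76,13] → X
    (6,2)@(13, 5): e=[19,92,1] → X
    (7,2)@(15, 5): e=[15,108,-11] → .
    (0,3)@(1, 7): e=[13,4,95] → X
    (4,3)@(9, 7): e=[-3,68,47] → .
  covered (15 px):
    . . X . . . . . .
    . X X X X . . . .
    . X X X X X X . .
    X X X X . . . . .

Final: [[2,0],[1,1],[2,1],[3,1],[4,1],[1,2],[2,2],[3,2],[4,2],[5,2],[6,2],[0,3],[1,3],[2,3],[3,3]]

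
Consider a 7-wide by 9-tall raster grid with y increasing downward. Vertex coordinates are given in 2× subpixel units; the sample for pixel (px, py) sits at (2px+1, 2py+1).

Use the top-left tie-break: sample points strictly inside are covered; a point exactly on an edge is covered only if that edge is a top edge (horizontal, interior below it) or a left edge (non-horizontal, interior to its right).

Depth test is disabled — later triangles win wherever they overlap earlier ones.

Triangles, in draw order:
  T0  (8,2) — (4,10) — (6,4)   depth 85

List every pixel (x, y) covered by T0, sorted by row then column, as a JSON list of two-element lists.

T0:
  2·area = 8
  edge (8, 2)→(4, 10): d=(-4,8) right/bottom  bias=-1
  edge (4, 10)→(6, 4): d=(2,-6) top-left  bias=+0
  edge (6, 4)→(8, 2): d=(2,-2) top-left  bias=+0
    (3,0)@(7, 1): e=[12,0,-4] → ·  [on edge]
    (4,0)@(9, 1): e=[-4,12,0] → ·  [on edge]
    (3,1)@(7, 3): e=[4,4,0] → #  [on edge]
    (4,1)@(9, 3): e=[-12,16,4] → ·
    (2,2)@(5, 5): e=[12,-4,0] → ·  [on edge]
    (3,2)@(7, 5): e=[-4,8,4] → ·
    (1,3)@(3, 7): e=[20,-12,0] → ·  [on edge]
    (2,3)@(5, 7): e=[4,0,4] → #  [on edge]
    (3,3)@(7, 7): e=[-12,12,8] → ·
    (0,4)@(1, 9): e=[28,-20,0] → ·  [on edge]
    (2,4)@(5, 9): e=[-4,4,8] → ·
    (1,6)@(3, 13): e=[-4,0,12] → ·  [on edge]
  covered (2 px):
    · · · · · · ·
    · · · # · · ·
    · · · · · · ·
    · · # · · · ·
    · · · · · · ·
    · · · · · · ·
    · · · · · · ·
    · · · · · · ·
    · · · · · · ·

Final: [[3,1],[2,3]]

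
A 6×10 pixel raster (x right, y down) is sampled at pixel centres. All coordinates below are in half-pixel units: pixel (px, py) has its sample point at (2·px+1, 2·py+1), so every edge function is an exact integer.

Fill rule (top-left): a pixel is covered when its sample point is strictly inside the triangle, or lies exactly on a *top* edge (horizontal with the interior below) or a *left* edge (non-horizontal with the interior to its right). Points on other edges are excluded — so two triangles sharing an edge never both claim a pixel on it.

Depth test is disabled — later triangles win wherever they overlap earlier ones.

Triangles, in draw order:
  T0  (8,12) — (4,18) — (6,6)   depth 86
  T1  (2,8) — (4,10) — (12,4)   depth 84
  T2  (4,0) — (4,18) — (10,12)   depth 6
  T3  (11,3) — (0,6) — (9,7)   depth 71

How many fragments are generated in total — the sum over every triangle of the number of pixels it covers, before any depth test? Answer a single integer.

T0:
  2·area = 36
  edge (8, 12)→(4, 18): d=(-4,6) right/bottom  bias=-1
  edge (4, 18)→(6, 6): d=(2,-12) top-left  bias=+0
  edge (6, 6)→(8, 12): d=(2,6) right/bottom  bias=-1
    (2,1)@(5, 3): e=[54,-18,0] → ·  [on edge]
    (3,4)@(7, 9): e=[18,18,0] → ·  [on edge]
    (3,5)@(7, 11): e=[10,22,4] → █
    (4,5)@(9, 11): e=[-2,46,-8] → ·
    (2,6)@(5, 13): e=[14,2,20] → █
    (4,6)@(9, 13): e=[-10,50,-4] → ·
    (2,7)@(5, 15): e=[6,6,24] → █
    (3,7)@(7, 15): e=[-6,30,12] → ·
    (4,7)@(9, 15): e=[-18,54,0] → ·  [on edge]
    (2,8)@(5, 17): e=[-2,10,28] → ·
  covered (4 px):
    · · · · · ·
    · · · · · ·
    · · · · · ·
    · · · · · ·
    · · · · · ·
    · · · █ · ·
    · · █ █ · ·
    · · █ · · ·
    · · · · · ·
    · · · · · ·
T1:
  2·area = 28  (B↔C swapped to make it positive)
  edge (2, 8)→(12, 4): d=(10,-4) top-left  bias=+0
  edge (12, 4)→(4, 10): d=(-8,6) right/bottom  bias=-1
  edge (4, 10)→(2, 8): d=(-2,-2) top-left  bias=+0
    (0,3)@(1, 7): e=[-14,42,0] → ·  [on edge]
    (2,3)@(5, 7): e=[2,18,8] → █
    (3,3)@(7, 7): e=[10,6,12] → █
    (4,3)@(9, 7): e=[18,-6,16] → ·
    (1,4)@(3, 9): e=[14,14,0] → █  [on edge]
    (3,4)@(7, 9): e=[30,-10,8] → ·
    (1,5)@(3, 11): e=[34,-2,-4] → ·
    (2,5)@(5, 11): e=[42,-14,0] → ·  [on edge]
    (3,6)@(7, 13): e=[70,-42,0] → ·  [on edge]
    (4,7)@(9, 15): e=[98,-70,0] → ·  [on edge]
    (5,8)@(11, 17): e=[126,-98,0] → ·  [on edge]
  covered (4 px):
    · · · · · ·
    · · · · · ·
    · · · · · ·
    · · █ █ · ·
    · █ █ · · ·
    · · · · · ·
    · · · · · ·
    · · · · · ·
    · · · · · ·
    · · · · · ·
T2:
  2·area = 108  (B↔C swapped to make it positive)
  edge (4, 0)→(10, 12): d=(6,12) right/bottom  bias=-1
  edge (10, 12)→(4, 18): d=(-6,6) right/bottom  bias=-1
  edge (4, 18)→(4, 0): d=(0,-18) top-left  bias=+0
    (2,1)@(5, 3): e=[6,84,18] → █
    (3,1)@(7, 3): e=[-18,72,54] → ·
    (2,2)@(5, 5): e=[18,72,18] → █
    (3,2)@(7, 5): e=[-6,60,54] → ·
    (2,3)@(5, 7): e=[30,60,18] → █
    (3,3)@(7, 7): e=[6,48,54] → █
    (4,3)@(9, 7): e=[-18,36,90] → ·
    (2,4)@(5, 9): e=[42,48,18] → █
    (4,4)@(9, 9): e=[-6,24,90] → ·
    (2,5)@(5, 11): e=[54,36,18] → █
    (4,5)@(9, 11): e=[6,12,90] → █
    (5,5)@(11, 11): e=[-18,0,126] → ·  [on edge]
    (4,6)@(9, 13): e=[18,0,90] → ·  [on edge]
    (3,7)@(7, 15): e=[54,0,54] → ·  [on edge]
    (2,8)@(5, 17): e=[90,0,18] → ·  [on edge]
    (1,9)@(3, 19): e=[126,0,-18] → ·  [on edge]
  covered (12 px):
    · · · · · ·
    · · █ · · ·
    · · █ · · ·
    · · █ █ · ·
    · · █ █ · ·
    · · █ █ █ ·
    · · █ █ · ·
    · · █ · · ·
    · · · · · ·
    · · · · · ·
T3:
  2·area = 38  (B↔C swapped to make it positive)
  edge (11, 3)→(9, 7): d=(-2,4) right/bottom  bias=-1
  edge (9, 7)→(0, 6): d=(-9,-1) top-left  bias=+0
  edge (0, 6)→(11, 3): d=(11,-3) top-left  bias=+0
    (5,1)@(11, 3): e=[0,38,0] → ·  [on edge]
    (2,2)@(5, 5): e=[20,14,4] → █
    (3,2)@(7, 5): e=[12,16,10] → █
    (4,2)@(9, 5): e=[4,18,16] → █
    (5,2)@(11, 5): e=[-4,20,22] → ·
    (2,3)@(5, 7): e=[16,-4,26] → ·
    (3,3)@(7, 7): e=[8,-2,32] → ·
    (4,3)@(9, 7): e=[0,0,38] → ·  [on edge]
    (3,5)@(7, 11): e=[0,-38,76] → ·  [on edge]
    (2,7)@(5, 15): e=[0,-76,114] → ·  [on edge]
    (1,9)@(3, 19): e=[0,-114,152] → ·  [on edge]
  covered (3 px):
    · · · · · ·
    · · · · · ·
    · · █ █ █ ·
    · · · · · ·
    · · · · · ·
    · · · · · ·
    · · · · · ·
    · · · · · ·
    · · · · · ·
    · · · · · ·

Final: 23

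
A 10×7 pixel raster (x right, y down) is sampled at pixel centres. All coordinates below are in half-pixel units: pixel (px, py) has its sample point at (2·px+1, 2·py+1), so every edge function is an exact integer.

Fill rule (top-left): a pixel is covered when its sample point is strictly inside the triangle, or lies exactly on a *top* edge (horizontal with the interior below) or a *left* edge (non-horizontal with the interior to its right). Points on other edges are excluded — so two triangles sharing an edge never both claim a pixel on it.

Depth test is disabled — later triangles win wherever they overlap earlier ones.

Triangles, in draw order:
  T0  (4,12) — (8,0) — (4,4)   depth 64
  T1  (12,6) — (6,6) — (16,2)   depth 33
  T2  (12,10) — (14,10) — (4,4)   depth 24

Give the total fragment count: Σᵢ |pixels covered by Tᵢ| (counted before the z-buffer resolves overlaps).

T0:
  2·area = 32  (B↔C swapped to make it positive)
  edge (4, 12)→(4, 4): d=(0,-8) top-left  bias=+0
  edge (4, 4)→(8, 0): d=(4,-4) top-left  bias=+0
  edge (8, 0)→(4, 12): d=(-4,12) right/bottom  bias=-1
    (3,0)@(7, 1): e=[24,0,8] → █  [on edge]
    (4,0)@(9, 1): e=[40,8,-16] → ·
    (2,1)@(5, 3): e=[8,0,24] → █  [on edge]
    (3,1)@(7, 3): e=[24,8,0] → ·  [on edge]
    (1,2)@(3, 5): e=[-8,0,40] → ·  [on edge]
    (2,2)@(5, 5): e=[8,8,16] → █
    (3,2)@(7, 5): e=[24,16,-8] → ·
    (0,3)@(1, 7): e=[-24,0,56] → ·  [on edge]
    (2,3)@(5, 7): e=[8,16,8] → █
    (3,3)@(7, 7): e=[24,24,-16] → ·
    (2,4)@(5, 9): e=[8,24,0] → ·  [on edge]
  covered (4 px):
    · · · █ · · · · · ·
    · · █ · · · · · · ·
    · · █ · · · · · · ·
    · · █ · · · · · · ·
    · · · · · · · · · ·
    · · · · · · · · · ·
    · · · · · · · · · ·
T1:
  2·area = 24
  edge (12, 6)→(6, 6): d=(-6,0) right/bottom  bias=-1
  edge (6, 6)→(16, 2): d=(10,-4) top-left  bias=+0
  edge (16, 2)→(12, 6): d=(-4,4) right/bottom  bias=-1
    (8,0)@(17, 1): e=[30,-6,0] → ·  [on edge]
    (7,1)@(15, 3): e=[18,6,0] → ·  [on edge]
    (4,2)@(9, 5): e=[6,2,16] → █
    (5,2)@(11, 5): e=[6,10,8] → █
    (6,2)@(13, 5): e=[6,18,0] → ·  [on edge]
    (4,3)@(9, 7): e=[-6,22,8] → ·
    (5,3)@(11, 7): e=[-6,30,0] → ·  [on edge]
    (4,4)@(9, 9): e=[-18,42,0] → ·  [on edge]
    (3,5)@(7, 11): e=[-30,54,0] → ·  [on edge]
    (2,6)@(5, 13): e=[-42,66,0] → ·  [on edge]
  covered (2 px):
    · · · · · · · · · ·
    · · · · · · · · · ·
    · · · · █ █ · · · ·
    · · · · · · · · · ·
    · · · · · · · · · ·
    · · · · · · · · · ·
    · · · · · · · · · ·
T2:
  2·area = 12  (B↔C swapped to make it positive)
  edge (12, 10)→(4, 4): d=(-8,-6) top-left  bias=+0
  edge (4, 4)→(14, 10): d=(10,6) right/bottom  bias=-1
  edge (14, 10)→(12, 10): d=(-2,0) right/bottom  bias=-1
    (4,3)@(9, 7): e=[6,0,6] → ·  [on edge]
    (5,4)@(11, 9): e=[2,8,2] → █
    (6,4)@(13, 9): e=[14,-4,2] → ·
    (5,5)@(11, 11): e=[-14,28,-2] → ·
    (9,6)@(19, 13): e=[18,0,-6] → ·  [on edge]
  covered (1 px):
    · · · · · · · · · ·
    · · · · · · · · · ·
    · · · · · · · · · ·
    · · · · · · · · · ·
    · · · · · █ · · · ·
    · · · · · · · · · ·
    · · · · · · · · · ·

Final: 7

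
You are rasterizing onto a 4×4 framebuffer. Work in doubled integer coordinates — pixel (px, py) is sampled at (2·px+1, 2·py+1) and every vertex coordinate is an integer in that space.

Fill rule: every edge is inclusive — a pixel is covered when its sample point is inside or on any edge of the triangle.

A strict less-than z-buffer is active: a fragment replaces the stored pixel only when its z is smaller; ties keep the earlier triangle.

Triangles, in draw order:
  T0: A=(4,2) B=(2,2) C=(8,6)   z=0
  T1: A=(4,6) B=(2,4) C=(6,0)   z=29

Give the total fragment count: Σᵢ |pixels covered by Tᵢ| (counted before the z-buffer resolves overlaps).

T0:
  2·area = 8  (B↔C swapped to make it positive)
  edge (4, 2)→(8, 6): d=(4,4) inclusive
  edge (8, 6)→(2, 2): d=(-6,-4) inclusive
  edge (2, 2)→(4, 2): d=(2,0) inclusive
    (1,0)@(3, 1): e=[0,10,-2] → .  [on edge]
    (2,1)@(5, 3): e=[0,6,2] → X  [on edge]
    (3,1)@(7, 3): e=[-8,14,2] → .
    (2,2)@(5, 5): e=[8,-6,6] → .
    (3,2)@(7, 5): e=[0,2,6] → X  [on edge]
    (3,3)@(7, 7): e=[8,-10,10] → .
  covered (2 px):
    . . . .
    . . X .
    . . . X
    . . . .
T1:
  2·area = 16
  edge (4, 6)→(2, 4): d=(-2,-2) inclusive
  edge (2, 4)→(6, 0): d=(4,-4) inclusive
  edge (6, 0)→(4, 6): d=(-2,6) inclusive
    (2,0)@(5, 1): e=[12,0,4] → X  [on edge]
    (3,0)@(7, 1): e=[16,8,-8] → .
    (0,1)@(1, 3): e=[0,-8,24] → .  [on edge]
    (1,1)@(3, 3): e=[4,0,12] → X  [on edge]
    (2,1)@(5, 3): e=[8,8,0] → X  [on edge]
    (3,1)@(7, 3): e=[12,16,-12] → .
    (0,2)@(1, 5): e=[-4,0,20] → .  [on edge]
    (1,2)@(3, 5): e=[0,8,8] → X  [on edge]
    (2,2)@(5, 5): e=[4,16,-4] → .
    (1,3)@(3, 7): e=[-4,16,4] → .
    (2,3)@(5, 7): e=[0,24,-8] → .  [on edge]
  covered (4 px):
    . . X .
    . X X .
    . X . .
    . . . .

Answer: 6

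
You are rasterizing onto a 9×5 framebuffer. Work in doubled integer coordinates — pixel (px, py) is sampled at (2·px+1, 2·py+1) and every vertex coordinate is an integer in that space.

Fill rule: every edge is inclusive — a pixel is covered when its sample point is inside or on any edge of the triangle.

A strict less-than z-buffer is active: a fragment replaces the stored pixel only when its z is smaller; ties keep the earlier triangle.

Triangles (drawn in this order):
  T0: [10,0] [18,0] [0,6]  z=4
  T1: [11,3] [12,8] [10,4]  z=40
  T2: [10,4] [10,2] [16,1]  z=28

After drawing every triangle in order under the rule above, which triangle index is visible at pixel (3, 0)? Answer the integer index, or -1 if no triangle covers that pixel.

T0:
  2·area = 48
  edge (10, 0)→(18, 0): d=(8,0) inclusive
  edge (18, 0)→(0, 6): d=(-18,6) inclusive
  edge (0, 6)→(10, 0): d=(10,-6) inclusive
    (4,0)@(9, 1): e=[8,36,4] → #
    (5,0)@(11, 1): e=[8,24,16] → #
    (6,0)@(13, 1): e=[8,12,28] → #
    (7,0)@(15, 1): e=[8,0,40] → #  [on edge]
    (8,0)@(17, 1): e=[8,-12,52] → ·
    (2,1)@(5, 3): e=[24,24,0] → #  [on edge]
    (3,1)@(7, 3): e=[24,12,12] → #
    (4,1)@(9, 3): e=[24,0,24] → #  [on edge]
    (5,1)@(11, 3): e=[24,-12,36] → ·
    (6,1)@(13, 3): e=[24,-24,48] → ·
    (7,1)@(15, 3): e=[24,-36,60] → ·
    (1,2)@(3, 5): e=[40,0,8] → #  [on edge]
  covered (8 px):
    · · · · # # # # ·
    · · # # # · · · ·
    · # · · · · · · ·
    · · · · · · · · ·
    · · · · · · · · ·
T1:
  2·area = 6
  edge (11, 3)→(12, 8): d=(1,5) inclusive
  edge (12, 8)→(10, 4): d=(-2,-4) inclusive
  edge (10, 4)→(11, 3): d=(1,-1) inclusive
    (6,0)@(13, 1): e=[-12,18,0] → ·  [on edge]
    (5,1)@(11, 3): e=[0,6,0] → #  [on edge]
    (6,1)@(13, 3): e=[-10,14,2] → ·
    (4,2)@(9, 5): e=[12,-6,0] → ·  [on edge]
    (5,2)@(11, 5): e=[2,2,2] → #
    (6,2)@(13, 5): e=[-8,10,4] → ·
    (3,3)@(7, 7): e=[24,-18,0] → ·  [on edge]
    (5,3)@(11, 7): e=[4,-2,4] → ·
    (2,4)@(5, 9): e=[36,-30,0] → ·  [on edge]
  covered (2 px):
    · · · · · · · · ·
    · · · · · # · · ·
    · · · · · # · · ·
    · · · · · · · · ·
    · · · · · · · · ·
T2:
  2·area = 12
  edge (10, 4)→(10, 2): d=(0,-2) inclusive
  edge (10, 2)→(16, 1): d=(6,-1) inclusive
  edge (16, 1)→(10, 4): d=(-6,3) inclusive
    (5,1)@(11, 3): e=[2,7,3] → #
    (6,1)@(13, 3): e=[6,9,-3] → ·
    (5,2)@(11, 5): e=[2,19,-9] → ·
  covered (1 px):
    · · · · · · · · ·
    · · · · · # · · ·
    · · · · · · · · ·
    · · · · · · · · ·
    · · · · · · · · ·

Z-buffer (winner per pixel, '.' = empty):
  . . . . 0 0 0 0 .
  . . 0 0 0 2 . . .
  . 0 . . . 1 . . .
  . . . . . . . . .
  . . . . . . . . .

Final: -1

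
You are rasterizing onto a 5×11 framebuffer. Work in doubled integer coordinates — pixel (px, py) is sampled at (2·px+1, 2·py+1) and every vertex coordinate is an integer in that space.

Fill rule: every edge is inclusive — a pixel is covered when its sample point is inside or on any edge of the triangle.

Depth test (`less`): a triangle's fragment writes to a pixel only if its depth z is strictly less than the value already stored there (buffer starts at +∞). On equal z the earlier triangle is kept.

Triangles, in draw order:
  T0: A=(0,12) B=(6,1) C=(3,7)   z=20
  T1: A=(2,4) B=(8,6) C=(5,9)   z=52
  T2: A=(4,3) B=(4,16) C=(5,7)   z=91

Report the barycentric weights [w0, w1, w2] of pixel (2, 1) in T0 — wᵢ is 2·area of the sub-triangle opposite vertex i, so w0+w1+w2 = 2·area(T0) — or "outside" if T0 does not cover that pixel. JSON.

T0:
  2·area = 3
  edge (0, 12)→(6, 1): d=(6,-11) inclusive
  edge (6, 1)→(3, 7): d=(-3,6) inclusive
  edge (3, 7)→(0, 12): d=(-3,5) inclusive
    (2,1)@(5, 3): e=[1,0,2] → █  [on edge]
    (3,1)@(7, 3): e=[23,-12,-8] → ·
    (2,2)@(5, 5): e=[13,-6,-4] → ·
    (1,3)@(3, 7): e=[3,0,0] → █  [on edge]
    (2,3)@(5, 7): e=[25,-12,-10] → ·
    (1,4)@(3, 9): e=[15,-6,-6] → ·
    (0,5)@(1, 11): e=[5,0,-2] → ·  [on edge]
  covered (2 px):
    · · · · ·
    · · █ · ·
    · · · · ·
    · █ · · ·
    · · · · ·
    · · · · ·
    · · · · ·
    · · · · ·
    · · · · ·
    · · · · ·
    · · · · ·
T1:
  2·area = 24
  edge (2, 4)→(8, 6): d=(6,2) inclusive
  edge (8, 6)→(5, 9): d=(-3,3) inclusive
  edge (5, 9)→(2, 4): d=(-3,-5) inclusive
    (1,2)@(3, 5): e=[4,18,2] → █
    (2,2)@(5, 5): e=[0,12,12] → █  [on edge]
    (3,2)@(7, 5): e=[-4,6,22] → ·
    (4,2)@(9, 5): e=[-8,0,32] → ·  [on edge]
    (1,3)@(3, 7): e=[16,12,-4] → ·
    (2,3)@(5, 7): e=[12,6,6] → █
    (3,3)@(7, 7): e=[8,0,16] → █  [on edge]
    (4,3)@(9, 7): e=[4,-6,26] → ·
    (2,4)@(5, 9): e=[24,0,0] → █  [on edge]
    (3,4)@(7, 9): e=[20,-6,10] → ·
    (1,5)@(3, 11): e=[40,0,-16] → ·  [on edge]
    (2,5)@(5, 11): e=[36,-6,-6] → ·
    (0,6)@(1, 13): e=[56,0,-32] → ·  [on edge]
  covered (5 px):
    · · · · ·
    · · · · ·
    · █ █ · ·
    · · █ █ ·
    · · █ · ·
    · · · · ·
    · · · · ·
    · · · · ·
    · · · · ·
    · · · · ·
    · · · · ·
T2:
  2·area = 13  (B↔C swapped to make it positive)
  edge (4, 3)→(5, 7): d=(1,4) inclusive
  edge (5, 7)→(4, 16): d=(-1,9) inclusive
  edge (4, 16)→(4, 3): d=(0,-13) inclusive
    (2,3)@(5, 7): e=[0,0,13] → █  [on edge]
    (3,3)@(7, 7): e=[-8,-18,39] → ·
    (2,4)@(5, 9): e=[2,-2,13] → ·
    (3,7)@(7, 15): e=[0,-26,39] → ·  [on edge]
  covered (1 px):
    · · · · ·
    · · · · ·
    · · · · ·
    · · █ · ·
    · · · · ·
    · · · · ·
    · · · · ·
    · · · · ·
    · · · · ·
    · · · · ·
    · · · · ·

Answer: [0,2,1]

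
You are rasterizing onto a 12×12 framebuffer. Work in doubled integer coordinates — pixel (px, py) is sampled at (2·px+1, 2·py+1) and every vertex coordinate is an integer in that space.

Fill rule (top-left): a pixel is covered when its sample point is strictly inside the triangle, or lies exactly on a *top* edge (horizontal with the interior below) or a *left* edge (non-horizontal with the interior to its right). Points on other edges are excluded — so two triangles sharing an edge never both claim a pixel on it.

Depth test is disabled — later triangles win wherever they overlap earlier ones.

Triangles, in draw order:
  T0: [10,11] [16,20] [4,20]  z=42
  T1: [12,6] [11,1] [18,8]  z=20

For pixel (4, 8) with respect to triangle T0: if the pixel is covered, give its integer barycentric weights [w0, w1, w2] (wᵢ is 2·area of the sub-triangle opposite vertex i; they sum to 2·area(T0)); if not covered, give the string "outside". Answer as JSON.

T0:
  2·area = 108
  edge (10, 11)→(16, 20): d=(6,9) right/bottom  bias=-1
  edge (16, 20)→(4, 20): d=(-12,0) right/bottom  bias=-1
  edge (4, 20)→(10, 11): d=(6,-9) top-left  bias=+0
    (4,6)@(9, 13): e=[21,84,3] → #
    (5,6)@(11, 13): e=[3,84,21] → #
    (6,6)@(13, 13): e=[-15,84,39] → ·
    (4,7)@(9, 15): e=[33,60,15] → #
    (6,7)@(13, 15): e=[-3,60,51] → ·
    (3,8)@(7, 17): e=[63,36,9] → #
    (6,8)@(13, 17): e=[9,36,63] → #
    (7,8)@(15, 17): e=[-9,36,81] → ·
    (2,9)@(5, 19): e=[93,12,3] → #
    (7,9)@(15, 19): e=[3,12,93] → #
    (8,9)@(17, 19): e=[-15,12,111] → ·
    (2,10)@(5, 21): e=[105,-12,15] → ·
  covered (14 px):
    · · · · · · · · · · · ·
    · · · · · · · · · · · ·
    · · · · · · · · · · · ·
    · · · · · · · · · · · ·
    · · · · · · · · · · · ·
    · · · · · · · · · · · ·
    · · · · # # · · · · · ·
    · · · · # # · · · · · ·
    · · · # # # # · · · · ·
    · · # # # # # # · · · ·
    · · · · · · · · · · · ·
    · · · · · · · · · · · ·
T1:
  2·area = 28
  edge (12, 6)→(11, 1): d=(-1,-5) top-left  bias=+0
  edge (11, 1)→(18, 8): d=(7,7) right/bottom  bias=-1
  edge (18, 8)→(12, 6): d=(-6,-2) top-left  bias=+0
    (5,0)@(11, 1): e=[0,0,28] → ·  [on edge]
    (1,1)@(3, 3): e=[-42,70,0] → ·  [on edge]
    (6,1)@(13, 3): e=[8,0,20] → ·  [on edge]
    (4,2)@(9, 5): e=[-14,42,0] → ·  [on edge]
    (6,2)@(13, 5): e=[6,14,8] → #
    (7,2)@(15, 5): e=[16,0,12] → ·  [on edge]
    (6,3)@(13, 7): e=[4,28,-4] → ·
    (7,3)@(15, 7): e=[14,14,0] → #  [on edge]
    (8,3)@(17, 7): e=[24,0,4] → ·  [on edge]
    (7,4)@(15, 9): e=[12,28,-12] → ·
    (9,4)@(19, 9): e=[32,0,-4] → ·  [on edge]
    (10,4)@(21, 9): e=[42,-14,0] → ·  [on edge]
    (6,5)@(13, 11): e=[0,56,-28] → ·  [on edge]
    (10,5)@(21, 11): e=[40,0,-12] → ·  [on edge]
    (11,6)@(23, 13): e=[48,0,-20] → ·  [on edge]
    (7,10)@(15, 21): e=[0,112,-84] → ·  [on edge]
  covered (2 px):
    · · · · · · · · · · · ·
    · · · · · · · · · · · ·
    · · · · · · # · · · · ·
    · · · · · · · # · · · ·
    · · · · · · · · · · · ·
    · · · · · · · · · · · ·
    · · · · · · · · · · · ·
    · · · · · · · · · · · ·
    · · · · · · · · · · · ·
    · · · · · · · · · · · ·
    · · · · · · · · · · · ·
    · · · · · · · · · · · ·

Answer: [36,27,45]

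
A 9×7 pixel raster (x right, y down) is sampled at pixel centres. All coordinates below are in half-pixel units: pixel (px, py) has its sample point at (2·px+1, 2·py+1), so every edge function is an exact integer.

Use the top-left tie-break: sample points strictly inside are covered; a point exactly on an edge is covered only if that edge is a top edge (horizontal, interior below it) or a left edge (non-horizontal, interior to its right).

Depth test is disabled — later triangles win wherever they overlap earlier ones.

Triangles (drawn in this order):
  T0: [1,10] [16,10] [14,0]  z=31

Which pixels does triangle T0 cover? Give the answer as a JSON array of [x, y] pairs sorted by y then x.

T0:
  2·area = 150  (B↔C swapped to make it positive)
  edge (1, 10)→(14, 0): d=(13,-10) top-left  bias=+0
  edge (14, 0)→(16, 10): d=(2,10) right/bottom  bias=-1
  edge (16, 10)→(1, 10): d=(-15,0) right/bottom  bias=-1
    (6,0)@(13, 1): e=[3,12,135] → #
    (7,0)@(15, 1): e=[23,-8,135] → ·
    (5,1)@(11, 3): e=[9,36,105] → #
    (7,1)@(15, 3): e=[49,-4,105] → ·
    (4,2)@(9, 5): e=[15,60,75] → #
    (7,2)@(15, 5): e=[75,0,75] → ·  [on edge]
    (2,3)@(5, 7): e=[1,104,45] → #
    (3,3)@(7, 7): e=[21,84,45] → #
    (7,3)@(15, 7): e=[101,4,45] → #
    (8,3)@(17, 7): e=[121,-16,45] → ·
    (1,4)@(3, 9): e=[7,128,15] → #
    (8,4)@(17, 9): e=[147,-12,15] → ·
  covered (19 px):
    · · · · · · # · ·
    · · · · · # # · ·
    · · · · # # # · ·
    · · # # # # # # ·
    · # # # # # # # ·
    · · · · · · · · ·
    · · · · · · · · ·

Final: [[6,0],[5,1],[6,1],[4,2],[5,2],[6,2],[2,3],[3,3],[4,3],[5,3],[6,3],[7,3],[1,4],[2,4],[3,4],[4,4],[5,4],[6,4],[7,4]]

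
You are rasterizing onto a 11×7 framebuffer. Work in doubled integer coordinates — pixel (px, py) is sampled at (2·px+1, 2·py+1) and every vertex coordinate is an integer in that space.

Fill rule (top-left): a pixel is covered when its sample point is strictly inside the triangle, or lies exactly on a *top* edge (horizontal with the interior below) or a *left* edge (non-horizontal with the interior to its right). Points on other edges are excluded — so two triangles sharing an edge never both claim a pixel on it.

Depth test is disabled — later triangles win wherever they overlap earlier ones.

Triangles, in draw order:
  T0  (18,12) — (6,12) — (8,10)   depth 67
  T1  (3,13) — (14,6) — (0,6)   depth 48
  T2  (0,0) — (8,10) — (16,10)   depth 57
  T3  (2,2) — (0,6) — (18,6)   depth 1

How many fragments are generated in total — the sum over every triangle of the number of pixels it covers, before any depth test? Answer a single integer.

T0:
  2·area = 24
  edge (18, 12)→(6, 12): d=(-12,0) right/bottom  bias=-1
  edge (6, 12)→(8, 10): d=(2,-2) top-left  bias=+0
  edge (8, 10)→(18, 12): d=(10,2) right/bottom  bias=-1
    (8,0)@(17, 1): e=[132,0,-108] → ·  [on edge]
    (7,1)@(15, 3): e=[108,0,-84] → ·  [on edge]
    (6,2)@(13, 5): e=[84,0,-60] → ·  [on edge]
    (5,3)@(11, 7): e=[60,0,-36] → ·  [on edge]
    (1,4)@(3, 9): e=[36,-12,0] → ·  [on edge]
    (4,4)@(9, 9): e=[36,0,-12] → ·  [on edge]
    (3,5)@(7, 11): e=[12,0,12] → #  [on edge]
    (4,5)@(9, 11): e=[12,4,8] → #
    (5,5)@(11, 11): e=[12,8,4] → #
    (6,5)@(13, 11): e=[12,12,0] → ·  [on edge]
    (2,6)@(5, 13): e=[-12,0,36] → ·  [on edge]
    (3,6)@(7, 13): e=[-12,4,32] → ·
  covered (3 px):
    · · · · · · · · · · ·
    · · · · · · · · · · ·
    · · · · · · · · · · ·
    · · · · · · · · · · ·
    · · · · · · · · · · ·
    · · · # # # · · · · ·
    · · · · · · · · · · ·
T1:
  2·area = 98  (B↔C swapped to make it positive)
  edge (3, 13)→(0, 6): d=(-3,-7) top-left  bias=+0
  edge (0, 6)→(14, 6): d=(14,0) top-left  bias=+0
  edge (14, 6)→(3, 13): d=(-11,7) right/bottom  bias=-1
    (0,3)@(1, 7): e=[4,14,80] → #
    (1,3)@(3, 7): e=[18,14,66] → #
    (2,3)@(5, 7): e=[32,14,52] → #
    (3,3)@(7, 7): e=[46,14,38] → #
    (4,3)@(9, 7): e=[60,14,24] → #
    (5,3)@(11, 7): e=[74,14,10] → #
    (6,3)@(13, 7): e=[88,14,-4] → ·
    (0,4)@(1, 9): e=[-2,42,58] → ·
    (1,4)@(3, 9): e=[12,42,44] → #
    (5,4)@(11, 9): e=[68,42,-12] → ·
    (1,5)@(3, 11): e=[6,70,22] → #
    (3,5)@(7, 11): e=[34,70,-6] → ·
    (1,6)@(3, 13): e=[0,98,0] → ·  [on edge]
  covered (12 px):
    · · · · · · · · · · ·
    · · · · · · · · · · ·
    · · · · · · · · · · ·
    # # # # # # · · · · ·
    · # # # # · · · · · ·
    · # # · · · · · · · ·
    · · · · · · · · · · ·
T2:
  2·area = 80  (B↔C swapped to make it positive)
  edge (0, 0)→(16, 10): d=(16,10) right/bottom  bias=-1
  edge (16, 10)→(8, 10): d=(-8,0) right/bottom  bias=-1
  edge (8, 10)→(0, 0): d=(-8,-10) top-left  bias=+0
    (0,0)@(1, 1): e=[6,72,2] → #
    (1,0)@(3, 1): e=[-14,72,22] → ·
    (0,1)@(1, 3): e=[38,56,-14] → ·
    (1,1)@(3, 3): e=[18,56,6] → #
    (2,1)@(5, 3): e=[-2,56,26] → ·
    (1,2)@(3, 5): e=[50,40,-10] → ·
    (2,2)@(5, 5): e=[30,40,10] → #
    (3,2)@(7, 5): e=[10,40,30] → #
    (4,2)@(9, 5): e=[-10,40,50] → ·
    (2,3)@(5, 7): e=[62,24,-6] → ·
    (3,3)@(7, 7): e=[42,24,14] → #
    (4,3)@(9, 7): e=[22,24,34] → #
  covered (10 px):
    # · · · · · · · · · ·
    · # · · · · · · · · ·
    · · # # · · · · · · ·
    · · · # # # · · · · ·
    · · · · # # # · · · ·
    · · · · · · · · · · ·
    · · · · · · · · · · ·
T3:
  2·area = 72  (B↔C swapped to make it positive)
  edge (2, 2)→(18, 6): d=(16,4) right/bottom  bias=-1
  edge (18, 6)→(0, 6): d=(-18,0) right/bottom  bias=-1
  edge (0, 6)→(2, 2): d=(2,-4) top-left  bias=+0
    (1,1)@(3, 3): e=[12,54,6] → #
    (2,1)@(5, 3): e=[4,54,14] → #
    (3,1)@(7, 3): e=[-4,54,22] → ·
    (0,2)@(1, 5): e=[52,18,2] → #
    (3,2)@(7, 5): e=[28,18,26] → #
    (4,2)@(9, 5): e=[20,18,34] → #
    (5,2)@(11, 5): e=[12,18,42] → #
    (6,2)@(13, 5): e=[4,18,50] → #
    (7,2)@(15, 5): e=[-4,18,58] → ·
    (0,3)@(1, 7): e=[84,-18,6] → ·
    (1,3)@(3, 7): e=[76,-18,14] → ·
    (2,3)@(5, 7): e=[68,-18,22] → ·
  covered (9 px):
    · · · · · · · · · · ·
    · # # · · · · · · · ·
    # # # # # # # · · · ·
    · · · · · · · · · · ·
    · · · · · · · · · · ·
    · · · · · · · · · · ·
    · · · · · · · · · · ·

Result: 34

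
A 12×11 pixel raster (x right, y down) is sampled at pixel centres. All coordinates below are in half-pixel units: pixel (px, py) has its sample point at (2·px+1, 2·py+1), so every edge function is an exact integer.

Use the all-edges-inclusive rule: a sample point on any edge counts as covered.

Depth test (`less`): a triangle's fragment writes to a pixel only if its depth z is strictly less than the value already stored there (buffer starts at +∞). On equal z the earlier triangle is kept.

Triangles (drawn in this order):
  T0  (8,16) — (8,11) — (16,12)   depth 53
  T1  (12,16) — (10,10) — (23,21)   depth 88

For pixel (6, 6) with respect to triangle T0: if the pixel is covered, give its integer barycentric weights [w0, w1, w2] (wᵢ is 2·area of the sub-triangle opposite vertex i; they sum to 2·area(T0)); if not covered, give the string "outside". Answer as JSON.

T0:
  2·area = 40
  edge (8, 16)→(8, 11): d=(0,-5) inclusive
  edge (8, 11)→(16, 12): d=(8,1) inclusive
  edge (16, 12)→(8, 16): d=(-8,4) inclusive
    (4,6)@(9, 13): e=[5,15,20] → #
    (5,6)@(11, 13): e=[15,13,12] → #
    (6,6)@(13, 13): e=[25,11,4] → #
    (7,6)@(15, 13): e=[35,9,-4] → ·
    (4,7)@(9, 15): e=[5,31,4] → #
    (5,7)@(11, 15): e=[15,29,-4] → ·
    (6,7)@(13, 15): e=[25,27,-12] → ·
    (4,8)@(9, 17): e=[5,47,-12] → ·
  covered (4 px):
    · · · · · · · · · · · ·
    · · · · · · · · · · · ·
    · · · · · · · · · · · ·
    · · · · · · · · · · · ·
    · · · · · · · · · · · ·
    · · · · · · · · · · · ·
    · · · · # # # · · · · ·
    · · · · # · · · · · · ·
    · · · · · · · · · · · ·
    · · · · · · · · · · · ·
    · · · · · · · · · · · ·
T1:
  2·area = 56
  edge (12, 16)→(10, 10): d=(-2,-6) inclusive
  edge (10, 10)→(23, 21): d=(13,11) inclusive
  edge (23, 21)→(12, 16): d=(-11,-5) inclusive
    (3,0)@(7, 1): e=[0,-84,140] → ·  [on edge]
    (4,3)@(9, 7): e=[0,-28,84] → ·  [on edge]
    (0,5)@(1, 11): e=[-56,112,0] → ·  [on edge]
    (5,5)@(11, 11): e=[4,2,50] → #
    (6,5)@(13, 11): e=[16,-20,60] → ·
    (5,6)@(11, 13): e=[0,28,28] → #  [on edge]
    (6,6)@(13, 13): e=[12,6,38] → #
    (7,6)@(15, 13): e=[24,-16,48] → ·
    (5,7)@(11, 15): e=[-4,54,6] → ·
    (6,7)@(13, 15): e=[8,32,16] → #
    (7,7)@(15, 15): e=[20,10,26] → #
    (8,7)@(17, 15): e=[32,-12,36] → ·
    (6,9)@(13, 19): e=[0,84,-28] → ·  [on edge]
    (11,10)@(23, 21): e=[56,0,0] → #  [on edge]
  covered (9 px):
    · · · · · · · · · · · ·
    · · · · · · · · · · · ·
    · · · · · · · · · · · ·
    · · · · · · · · · · · ·
    · · · · · · · · · · · ·
    · · · · · # · · · · · ·
    · · · · · # # · · · · ·
    · · · · · · # # · · · ·
    · · · · · · · # # · · ·
    · · · · · · · · · # · ·
    · · · · · · · · · · · #

Result: [11,4,25]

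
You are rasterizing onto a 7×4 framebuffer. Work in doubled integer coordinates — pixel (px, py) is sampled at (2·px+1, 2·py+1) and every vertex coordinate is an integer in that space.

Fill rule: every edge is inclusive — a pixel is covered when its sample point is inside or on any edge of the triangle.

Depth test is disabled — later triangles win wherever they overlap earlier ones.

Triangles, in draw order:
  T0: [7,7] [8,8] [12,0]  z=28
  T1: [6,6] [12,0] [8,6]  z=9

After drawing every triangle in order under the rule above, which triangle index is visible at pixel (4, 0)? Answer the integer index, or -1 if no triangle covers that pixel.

T0:
  2·area = 12  (B↔C swapped to make it positive)
  edge (7, 7)→(12, 0): d=(5,-7) inclusive
  edge (12, 0)→(8, 8): d=(-4,8) inclusive
  edge (8, 8)→(7, 7): d=(-1,-1) inclusive
    (0,0)@(1, 1): e=[-72,84,0] → ·  [on edge]
    (1,1)@(3, 3): e=[-48,60,0] → ·  [on edge]
    (2,2)@(5, 5): e=[-24,36,0] → ·  [on edge]
    (4,2)@(9, 5): e=[4,4,4] → █
    (5,2)@(11, 5): e=[18,-12,6] → ·
    (3,3)@(7, 7): e=[0,12,0] → █  [on edge]
    (4,3)@(9, 7): e=[14,-4,2] → ·
  covered (2 px):
    · · · · · · ·
    · · · · · · ·
    · · · · █ · ·
    · · · █ · · ·
T1:
  2·area = 12
  edge (6, 6)→(12, 0): d=(6,-6) inclusive
  edge (12, 0)→(8, 6): d=(-4,6) inclusive
  edge (8, 6)→(6, 6): d=(-2,0) inclusive
    (5,0)@(11, 1): e=[0,2,10] → █  [on edge]
    (6,0)@(13, 1): e=[12,-10,10] → ·
    (4,1)@(9, 3): e=[0,6,6] → █  [on edge]
    (5,1)@(11, 3): e=[12,-6,6] → ·
    (3,2)@(7, 5): e=[0,10,2] → █  [on edge]
    (4,2)@(9, 5): e=[12,-2,2] → ·
    (2,3)@(5, 7): e=[0,14,-2] → ·  [on edge]
    (3,3)@(7, 7): e=[12,2,-2] → ·
  covered (3 px):
    · · · · · █ ·
    · · · · █ · ·
    · · · █ · · ·
    · · · · · · ·

Z-buffer (winner per pixel, '.' = empty):
  . . . . . 1 .
  . . . . 1 . .
  . . . 1 0 . .
  . . . 0 . . .

Answer: -1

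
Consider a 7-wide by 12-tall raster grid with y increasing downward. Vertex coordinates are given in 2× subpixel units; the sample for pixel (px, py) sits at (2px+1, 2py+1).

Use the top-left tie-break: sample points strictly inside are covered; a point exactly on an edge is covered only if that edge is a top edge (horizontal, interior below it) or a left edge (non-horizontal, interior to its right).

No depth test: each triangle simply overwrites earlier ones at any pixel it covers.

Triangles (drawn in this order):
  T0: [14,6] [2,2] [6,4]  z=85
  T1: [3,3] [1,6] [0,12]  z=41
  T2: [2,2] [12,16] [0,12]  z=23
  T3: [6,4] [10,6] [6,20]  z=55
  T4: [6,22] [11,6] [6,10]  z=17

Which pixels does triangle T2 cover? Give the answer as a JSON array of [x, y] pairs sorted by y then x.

T0:
  2·area = 8  (B↔C swapped to make it positive)
  edge (14, 6)→(6, 4): d=(-8,-2) top-left  bias=+0
  edge (6, 4)→(2, 2): d=(-4,-2) top-left  bias=+0
  edge (2, 2)→(14, 6): d=(12,4) right/bottom  bias=-1
    (2,1)@(5, 3): e=[6,2,0] → ·  [on edge]
    (5,2)@(11, 5): e=[2,6,0] → ·  [on edge]
  covered (0 px):
    · · · · · · ·
    · · · · · · ·
    · · · · · · ·
    · · · · · · ·
    · · · · · · ·
    · · · · · · ·
    · · · · · · ·
    · · · · · · ·
    · · · · · · ·
    · · · · · · ·
    · · · · · · ·
    · · · · · · ·
T1:
  2·area = 9  (B↔C swapped to make it positive)
  edge (3, 3)→(0, 12): d=(-3,9) right/bottom  bias=-1
  edge (0, 12)→(1, 6): d=(1,-6) top-left  bias=+0
  edge (1, 6)→(3, 3): d=(2,-3) top-left  bias=+0
    (1,1)@(3, 3): e=[0,9,0] → ·  [on edge]
    (0,3)@(1, 7): e=[6,1,2] → #
    (1,3)@(3, 7): e=[-12,13,8] → ·
    (0,4)@(1, 9): e=[0,3,6] → ·  [on edge]
  covered (1 px):
    · · · · · · ·
    · · · · · · ·
    · · · · · · ·
    # · · · · · ·
    · · · · · · ·
    · · · · · · ·
    · · · · · · ·
    · · · · · · ·
    · · · · · · ·
    · · · · · · ·
    · · · · · · ·
    · · · · · · ·
T2:
  2·area = 128
  edge (2, 2)→(12, 16): d=(10,14) right/bottom  bias=-1
  edge (12, 16)→(0, 12): d=(-12,-4) top-left  bias=+0
  edge (0, 12)→(2, 2): d=(2,-10) top-left  bias=+0
    (1,2)@(3, 5): e=[16,96,16] → #
    (2,2)@(5, 5): e=[-12,104,36] → ·
    (0,3)@(1, 7): e=[64,64,0] → #  [on edge]
    (2,3)@(5, 7): e=[8,80,40] → #
    (3,3)@(7, 7): e=[-20,88,60] → ·
    (0,4)@(1, 9): e=[84,40,4] → #
    (3,4)@(7, 9): e=[0,64,64] → ·  [on edge]
    (0,5)@(1, 11): e=[104,16,8] → #
    (3,5)@(7, 11): e=[20,40,68] → #
    (4,5)@(9, 11): e=[-8,48,88] → ·
    (0,6)@(1, 13): e=[124,-8,12] → ·
    (1,6)@(3, 13): e=[96,0,32] → #  [on edge]
    (4,7)@(9, 15): e=[32,0,96] → #  [on edge]
  covered (17 px):
    · · · · · · ·
    · · · · · · ·
    · # · · · · ·
    # # # · · · ·
    # # # · · · ·
    # # # # · · ·
    · # # # # · ·
    · · · · # # ·
    · · · · · · ·
    · · · · · · ·
    · · · · · · ·
    · · · · · · ·
T3:
  2·area = 64
  edge (6, 4)→(10, 6): d=(4,2) right/bottom  bias=-1
  edge (10, 6)→(6, 20): d=(-4,14) right/bottom  bias=-1
  edge (6, 20)→(6, 4): d=(0,-16) top-left  bias=+0
    (3,2)@(7, 5): e=[2,46,16] → #
    (4,2)@(9, 5): e=[-2,18,48] → ·
    (3,3)@(7, 7): e=[10,38,16] → #
    (4,3)@(9, 7): e=[6,10,48] → #
    (5,3)@(11, 7): e=[2,-18,80] → ·
    (3,4)@(7, 9): e=[18,30,16] → #
    (5,4)@(11, 9): e=[10,-26,80] → ·
    (3,5)@(7, 11): e=[26,22,16] → #
    (4,5)@(9, 11): e=[22,-6,48] → ·
    (3,6)@(7, 13): e=[34,14,16] → #
    (4,6)@(9, 13): e=[30,-14,48] → ·
    (3,7)@(7, 15): e=[42,6,16] → #
  covered (8 px):
    · · · · · · ·
    · · · · · · ·
    · · · # · · ·
    · · · # # · ·
    · · · # # · ·
    · · · # · · ·
    · · · # · · ·
    · · · # · · ·
    · · · · · · ·
    · · · · · · ·
    · · · · · · ·
    · · · · · · ·
T4:
  2·area = 60  (B↔C swapped to make it positive)
  edge (6, 22)→(6, 10): d=(0,-12) top-left  bias=+0
  edge (6, 10)→(11, 6): d=(5,-4) top-left  bias=+0
  edge (11, 6)→(6, 22): d=(-5,16) right/bottom  bias=-1
    (4,4)@(9, 9): e=[36,7,17] → #
    (5,4)@(11, 9): e=[60,15,-15] → ·
    (3,5)@(7, 11): e=[12,9,39] → #
    (5,5)@(11, 11): e=[60,25,-25] → ·
    (3,6)@(7, 13): e=[12,19,29] → #
    (4,6)@(9, 13): e=[36,27,-3] → ·
    (3,7)@(7, 15): e=[12,29,19] → #
    (4,7)@(9, 15): e=[36,37,-13] → ·
    (3,8)@(7, 17): e=[12,39,9] → #
    (4,8)@(9, 17): e=[36,47,-23] → ·
    (3,9)@(7, 19): e=[12,49,-1] → ·
  covered (6 px):
    · · · · · · ·
    · · · · · · ·
    · · · · · · ·
    · · · · · · ·
    · · · · # · ·
    · · · # # · ·
    · · · # · · ·
    · · · # · · ·
    · · · # · · ·
    · · · · · · ·
    · · · · · · ·
    · · · · · · ·

Answer: [[1,2],[0,3],[1,3],[2,3],[0,4],[1,4],[2,4],[0,5],[1,5],[2,5],[3,5],[1,6],[2,6],[3,6],[4,6],[4,7],[5,7]]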